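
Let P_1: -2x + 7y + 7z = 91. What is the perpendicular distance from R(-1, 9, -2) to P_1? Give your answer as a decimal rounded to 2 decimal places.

3.96

n·R − d = (-2)·(-1) + (7)·(9) + (7)·(-2) − 91 = -40; |n| = √102.
Distance = |-40| / √102 = 40/√102 ≈ 3.96.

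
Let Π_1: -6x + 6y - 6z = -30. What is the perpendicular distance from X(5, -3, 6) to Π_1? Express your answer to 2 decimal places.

5.20

n·X − d = (-6)·(5) + (6)·(-3) + (-6)·(6) − (-30) = -54; |n| = √108.
Distance = |-54| / √108 = 54/√108 ≈ 5.20.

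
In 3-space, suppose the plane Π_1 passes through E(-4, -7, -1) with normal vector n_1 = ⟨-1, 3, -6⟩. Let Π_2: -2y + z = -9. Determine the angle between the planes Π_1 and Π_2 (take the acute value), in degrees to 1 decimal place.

Π_1: n_1·r = n_1·E gives -x + 3y - 6z = -11.
cos θ = |n₁·n₂| / (|n₁||n₂|) = |-12| / (√46 · √5).
θ = arccos(0.79126) ≈ 37.7°.

37.7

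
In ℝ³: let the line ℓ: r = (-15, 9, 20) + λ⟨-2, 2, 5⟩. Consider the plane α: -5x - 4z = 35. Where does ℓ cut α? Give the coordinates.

Substitute r = (-15, 9, 20) + t(-2, 2, 5) into the plane: -5 + (-10)t = 35, so t = -4.
Intersection: (-15, 9, 20) + (-4)·(-2, 2, 5) = (-7, 1, 0).

(-7, 1, 0)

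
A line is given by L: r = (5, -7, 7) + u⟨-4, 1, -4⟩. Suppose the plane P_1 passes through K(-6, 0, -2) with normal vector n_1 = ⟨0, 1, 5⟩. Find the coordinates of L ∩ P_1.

(-3, -5, -1)

P_1: n_1·r = n_1·K gives y + 5z = -10.
Substitute r = (5, -7, 7) + t(-4, 1, -4) into the plane: 28 + (-19)t = -10, so t = 2.
Intersection: (5, -7, 7) + 2·(-4, 1, -4) = (-3, -5, -1).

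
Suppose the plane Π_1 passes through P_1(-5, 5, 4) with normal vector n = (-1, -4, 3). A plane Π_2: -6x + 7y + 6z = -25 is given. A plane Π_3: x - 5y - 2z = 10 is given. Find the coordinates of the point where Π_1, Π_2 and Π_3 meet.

(1, -1, -2)

Π_1: n·r = n·P_1 gives -x - 4y + 3z = -3.
Solving the 3×3 linear system -x - 4y + 3z = -3, -6x + 7y + 6z = -25, x - 5y - 2z = 10 (e.g. by elimination or Cramer's rule, determinant = 77) gives (1, -1, -2).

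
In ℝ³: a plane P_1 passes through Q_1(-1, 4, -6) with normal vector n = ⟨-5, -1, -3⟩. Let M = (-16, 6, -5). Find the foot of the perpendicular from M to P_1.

P_1: n·r = n·Q_1 gives -5x - y - 3z = 19.
Foot = M − λn with λ = (n·M − d)/|n|² = (89 − 19)/35 = 2.
Foot = (-16, 6, -5) − 2·(-5, -1, -3) = (-6, 8, 1).

(-6, 8, 1)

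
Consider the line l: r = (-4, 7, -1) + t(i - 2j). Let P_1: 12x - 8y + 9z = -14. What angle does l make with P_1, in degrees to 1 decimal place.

sin θ = |n·v| / (|n||v|) = |28| / (√289 · √5) = 0.73659.
θ ≈ 47.4°.

47.4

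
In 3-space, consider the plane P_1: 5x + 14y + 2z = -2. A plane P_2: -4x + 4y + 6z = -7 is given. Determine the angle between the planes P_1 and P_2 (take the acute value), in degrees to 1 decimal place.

cos θ = |n₁·n₂| / (|n₁||n₂|) = |48| / (√225 · √68).
θ = arccos(0.38806) ≈ 67.2°.

67.2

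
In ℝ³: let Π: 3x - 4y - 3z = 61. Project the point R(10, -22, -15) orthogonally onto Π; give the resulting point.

(1, -10, -6)

Foot = R − λn with λ = (n·R − d)/|n|² = (163 − 61)/34 = 3.
Foot = (10, -22, -15) − 3·(3, -4, -3) = (1, -10, -6).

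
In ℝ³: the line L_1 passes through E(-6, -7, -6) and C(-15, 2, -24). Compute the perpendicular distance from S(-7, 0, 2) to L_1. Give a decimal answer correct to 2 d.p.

A direction vector for L_1 is C − E = (-9, 9, -18).
Taking (-6, -7, -6) on L_1 with direction v = (-9, 9, -18): w = S − (-6, -7, -6) = (-1, 7, 8), and w × v = (-198, -90, 54).
Distance = |w × v| / |v| = √50220 / √486 ≈ 10.17.

10.17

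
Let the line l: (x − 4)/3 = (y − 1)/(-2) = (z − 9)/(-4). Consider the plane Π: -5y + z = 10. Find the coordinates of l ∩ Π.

(7, -1, 5)

l has direction (3, -2, -4) through (4, 1, 9).
Substitute r = (4, 1, 9) + t(3, -2, -4) into the plane: 4 + 6t = 10, so t = 1.
Intersection: (4, 1, 9) + 1·(3, -2, -4) = (7, -1, 5).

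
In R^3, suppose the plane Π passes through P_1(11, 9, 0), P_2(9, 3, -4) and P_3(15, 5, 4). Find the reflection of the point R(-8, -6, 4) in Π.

(22, 0, -20)

P_1P_2 = (-2, -6, -4), P_1P_3 = (4, -4, 4); a normal to Π is P_1P_2 × P_1P_3 = (-40, -8, 32).
Using P_1: Π has equation -40x - 8y + 32z = -512.
λ = (n·R − d)/|n|² = (496 − (-512))/2688 = 3/8.
Reflection = R − 2λn = (-8, -6, 4) − (3/4)·(-40, -8, 32) = (22, 0, -20).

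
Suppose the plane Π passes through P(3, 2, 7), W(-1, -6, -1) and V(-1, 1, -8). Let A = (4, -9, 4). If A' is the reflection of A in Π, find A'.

PW = (-4, -8, -8), PV = (-4, -1, -15); a normal to Π is PW × PV = (112, -28, -28).
Using P: Π has equation 112x - 28y - 28z = 84.
λ = (n·A − d)/|n|² = (588 − 84)/14112 = 1/28.
Reflection = A − 2λn = (4, -9, 4) − (1/14)·(112, -28, -28) = (-4, -7, 6).

(-4, -7, 6)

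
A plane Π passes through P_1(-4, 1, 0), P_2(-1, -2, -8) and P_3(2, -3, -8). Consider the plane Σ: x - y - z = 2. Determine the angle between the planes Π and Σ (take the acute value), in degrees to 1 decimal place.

77.2

P_1P_2 = (3, -3, -8), P_1P_3 = (6, -4, -8); a normal to Π is P_1P_2 × P_1P_3 = (-8, -24, 6).
Using P_1: Π has equation -8x - 24y + 6z = 8.
cos θ = |n₁·n₂| / (|n₁||n₂|) = |10| / (√676 · √3).
θ = arccos(0.22206) ≈ 77.2°.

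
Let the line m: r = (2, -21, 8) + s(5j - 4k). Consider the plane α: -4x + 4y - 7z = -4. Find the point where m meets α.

Substitute r = (2, -21, 8) + t(0, 5, -4) into the plane: -148 + 48t = -4, so t = 3.
Intersection: (2, -21, 8) + 3·(0, 5, -4) = (2, -6, -4).

(2, -6, -4)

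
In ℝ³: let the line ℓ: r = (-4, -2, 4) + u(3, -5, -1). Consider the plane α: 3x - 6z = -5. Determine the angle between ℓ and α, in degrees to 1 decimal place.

sin θ = |n·v| / (|n||v|) = |15| / (√45 · √35) = 0.37796.
θ ≈ 22.2°.

22.2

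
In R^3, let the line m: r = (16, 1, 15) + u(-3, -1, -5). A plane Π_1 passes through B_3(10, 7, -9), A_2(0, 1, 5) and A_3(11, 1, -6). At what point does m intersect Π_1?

B_3A_2 = (-10, -6, 14), B_3A_3 = (1, -6, 3); a normal to Π_1 is B_3A_2 × B_3A_3 = (66, 44, 66).
Using B_3: Π_1 has equation 66x + 44y + 66z = 374.
Substitute r = (16, 1, 15) + t(-3, -1, -5) into the plane: 2090 + (-572)t = 374, so t = 3.
Intersection: (16, 1, 15) + 3·(-3, -1, -5) = (7, -2, 0).

(7, -2, 0)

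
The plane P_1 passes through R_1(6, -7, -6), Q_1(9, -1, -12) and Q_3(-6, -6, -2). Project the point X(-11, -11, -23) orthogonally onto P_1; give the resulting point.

R_1Q_1 = (3, 6, -6), R_1Q_3 = (-12, 1, 4); a normal to P_1 is R_1Q_1 × R_1Q_3 = (30, 60, 75).
Using R_1: P_1 has equation 30x + 60y + 75z = -690.
Foot = X − λn with λ = (n·X − d)/|n|² = (-2715 − (-690))/10125 = -1/5.
Foot = (-11, -11, -23) − (-1/5)·(30, 60, 75) = (-5, 1, -8).

(-5, 1, -8)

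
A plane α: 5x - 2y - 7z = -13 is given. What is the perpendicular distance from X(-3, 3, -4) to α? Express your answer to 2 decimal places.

n·X − d = (5)·(-3) + (-2)·(3) + (-7)·(-4) − (-13) = 20; |n| = √78.
Distance = |20| / √78 = 20/√78 ≈ 2.26.

2.26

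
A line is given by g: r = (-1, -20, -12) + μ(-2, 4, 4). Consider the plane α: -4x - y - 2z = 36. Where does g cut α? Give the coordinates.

(-7, -8, 0)

Substitute r = (-1, -20, -12) + t(-2, 4, 4) into the plane: 48 + (-4)t = 36, so t = 3.
Intersection: (-1, -20, -12) + 3·(-2, 4, 4) = (-7, -8, 0).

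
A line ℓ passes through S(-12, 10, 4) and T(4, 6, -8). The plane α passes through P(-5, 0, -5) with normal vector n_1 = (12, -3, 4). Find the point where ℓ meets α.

(-4, 8, -2)

A direction vector for ℓ is T − S = (16, -4, -12).
α: n_1·r = n_1·P gives 12x - 3y + 4z = -80.
Substitute r = (-12, 10, 4) + t(16, -4, -12) into the plane: -158 + 156t = -80, so t = 1/2.
Intersection: (-12, 10, 4) + (1/2)·(16, -4, -12) = (-4, 8, -2).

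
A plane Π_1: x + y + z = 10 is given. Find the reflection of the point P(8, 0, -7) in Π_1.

(14, 6, -1)

λ = (n·P − d)/|n|² = (1 − 10)/3 = -3.
Reflection = P − 2λn = (8, 0, -7) − (-6)·(1, 1, 1) = (14, 6, -1).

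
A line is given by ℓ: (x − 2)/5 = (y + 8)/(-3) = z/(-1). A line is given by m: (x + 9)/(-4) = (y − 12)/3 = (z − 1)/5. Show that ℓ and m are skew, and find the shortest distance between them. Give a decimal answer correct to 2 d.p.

ℓ has direction (5, -3, -1) through (2, -8, 0).
m has direction (-4, 3, 5) through (-9, 12, 1).
Common perpendicular direction n = (5, -3, -1) × (-4, 3, 5) = (-12, -21, 3).
With w = (-9, 12, 1) − (2, -8, 0) = (-11, 20, 1), w · n = -285.
Since n ≠ 0 the lines are not parallel, and w · n = -285 ≠ 0 so they do not intersect; hence they are skew.
Distance = |w · n| / |n| = |-285| / √594 ≈ 11.69.

11.69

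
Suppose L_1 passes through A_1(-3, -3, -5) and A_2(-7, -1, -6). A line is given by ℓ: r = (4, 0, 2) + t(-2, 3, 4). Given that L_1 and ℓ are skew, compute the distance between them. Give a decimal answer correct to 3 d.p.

3.324

A direction vector for L_1 is A_2 − A_1 = (-4, 2, -1).
Common perpendicular direction n = (-4, 2, -1) × (-2, 3, 4) = (11, 18, -8).
With w = (4, 0, 2) − (-3, -3, -5) = (7, 3, 7), w · n = 75.
Distance = |w · n| / |n| = |75| / √509 ≈ 3.324.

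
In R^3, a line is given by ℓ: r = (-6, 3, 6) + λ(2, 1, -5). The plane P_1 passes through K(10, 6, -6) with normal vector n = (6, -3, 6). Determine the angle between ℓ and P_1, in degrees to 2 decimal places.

P_1: n·r = n·K gives 6x - 3y + 6z = 6.
sin θ = |n·v| / (|n||v|) = |-21| / (√81 · √30) = 0.42601.
θ ≈ 25.21°.

25.21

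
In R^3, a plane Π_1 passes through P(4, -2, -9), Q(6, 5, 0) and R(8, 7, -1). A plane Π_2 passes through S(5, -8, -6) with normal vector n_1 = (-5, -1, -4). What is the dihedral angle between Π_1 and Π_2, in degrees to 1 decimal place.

48.2

PQ = (2, 7, 9), PR = (4, 9, 8); a normal to Π_1 is PQ × PR = (-25, 20, -10).
Using P: Π_1 has equation -25x + 20y - 10z = -50.
Π_2: n_1·r = n_1·S gives -5x - y - 4z = 7.
cos θ = |n₁·n₂| / (|n₁||n₂|) = |145| / (√1125 · √42).
θ = arccos(0.66706) ≈ 48.2°.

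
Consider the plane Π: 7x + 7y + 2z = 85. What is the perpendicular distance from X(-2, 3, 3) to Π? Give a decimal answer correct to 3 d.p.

n·X − d = (7)·(-2) + (7)·(3) + (2)·(3) − 85 = -72; |n| = √102.
Distance = |-72| / √102 = 72/√102 ≈ 7.129.

7.129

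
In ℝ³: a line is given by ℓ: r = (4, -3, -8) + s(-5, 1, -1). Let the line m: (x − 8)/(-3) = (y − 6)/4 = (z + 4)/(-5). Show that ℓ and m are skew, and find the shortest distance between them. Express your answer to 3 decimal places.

9.705

m has direction (-3, 4, -5) through (8, 6, -4).
Common perpendicular direction n = (-5, 1, -1) × (-3, 4, -5) = (-1, -22, -17).
With w = (8, 6, -4) − (4, -3, -8) = (4, 9, 4), w · n = -270.
Since n ≠ 0 the lines are not parallel, and w · n = -270 ≠ 0 so they do not intersect; hence they are skew.
Distance = |w · n| / |n| = |-270| / √774 ≈ 9.705.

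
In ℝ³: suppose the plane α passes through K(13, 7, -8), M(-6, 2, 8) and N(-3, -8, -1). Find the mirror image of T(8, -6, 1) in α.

KM = (-19, -5, 16), KN = (-16, -15, 7); a normal to α is KM × KN = (205, -123, 205).
Using K: α has equation 205x - 123y + 205z = 164.
λ = (n·T − d)/|n|² = (2583 − 164)/99179 = 1/41.
Reflection = T − 2λn = (8, -6, 1) − (2/41)·(205, -123, 205) = (-2, 0, -9).

(-2, 0, -9)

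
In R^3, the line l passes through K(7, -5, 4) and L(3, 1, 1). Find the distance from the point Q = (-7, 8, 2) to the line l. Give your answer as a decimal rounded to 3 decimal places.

6.906

A direction vector for l is L − K = (-4, 6, -3).
Taking (7, -5, 4) on l with direction v = (-4, 6, -3): w = Q − (7, -5, 4) = (-14, 13, -2), and w × v = (-27, -34, -32).
Distance = |w × v| / |v| = √2909 / √61 ≈ 6.906.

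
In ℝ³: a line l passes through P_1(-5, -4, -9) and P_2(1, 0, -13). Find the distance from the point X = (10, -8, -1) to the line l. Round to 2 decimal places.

A direction vector for l is P_2 − P_1 = (6, 4, -4).
Taking (-5, -4, -9) on l with direction v = (6, 4, -4): w = X − (-5, -4, -9) = (15, -4, 8), and w × v = (-16, 108, 84).
Distance = |w × v| / |v| = √18976 / √68 ≈ 16.71.

16.71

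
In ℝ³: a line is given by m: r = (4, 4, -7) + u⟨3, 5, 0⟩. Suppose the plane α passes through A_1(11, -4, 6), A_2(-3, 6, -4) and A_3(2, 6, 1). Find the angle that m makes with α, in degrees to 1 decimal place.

35.7

A_1A_2 = (-14, 10, -10), A_1A_3 = (-9, 10, -5); a normal to α is A_1A_2 × A_1A_3 = (50, 20, -50).
Using A_1: α has equation 50x + 20y - 50z = 170.
sin θ = |n·v| / (|n||v|) = |250| / (√5400 · √34) = 0.58345.
θ ≈ 35.7°.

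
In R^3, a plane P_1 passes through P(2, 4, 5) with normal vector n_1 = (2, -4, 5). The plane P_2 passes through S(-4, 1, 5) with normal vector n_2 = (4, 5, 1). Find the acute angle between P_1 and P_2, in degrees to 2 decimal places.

P_1: n_1·r = n_1·P gives 2x - 4y + 5z = 13.
P_2: n_2·r = n_2·S gives 4x + 5y + z = -6.
cos θ = |n₁·n₂| / (|n₁||n₂|) = |-7| / (√45 · √42).
θ = arccos(0.16102) ≈ 80.73°.

80.73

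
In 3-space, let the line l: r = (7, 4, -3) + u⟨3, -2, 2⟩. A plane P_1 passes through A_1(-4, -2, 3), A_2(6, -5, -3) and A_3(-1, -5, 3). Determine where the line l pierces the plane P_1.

(-2, 10, -9)

A_1A_2 = (10, -3, -6), A_1A_3 = (3, -3, 0); a normal to P_1 is A_1A_2 × A_1A_3 = (-18, -18, -21).
Using A_1: P_1 has equation -18x - 18y - 21z = 45.
Substitute r = (7, 4, -3) + t(3, -2, 2) into the plane: -135 + (-60)t = 45, so t = -3.
Intersection: (7, 4, -3) + (-3)·(3, -2, 2) = (-2, 10, -9).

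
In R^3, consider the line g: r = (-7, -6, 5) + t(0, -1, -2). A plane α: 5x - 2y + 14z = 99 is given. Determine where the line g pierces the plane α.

Substitute r = (-7, -6, 5) + t(0, -1, -2) into the plane: 47 + (-26)t = 99, so t = -2.
Intersection: (-7, -6, 5) + (-2)·(0, -1, -2) = (-7, -4, 9).

(-7, -4, 9)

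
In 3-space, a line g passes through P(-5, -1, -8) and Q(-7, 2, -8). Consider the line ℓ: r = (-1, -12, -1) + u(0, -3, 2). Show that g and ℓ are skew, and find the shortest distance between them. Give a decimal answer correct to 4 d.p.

2.3452

A direction vector for g is Q − P = (-2, 3, 0).
Common perpendicular direction n = (-2, 3, 0) × (0, -3, 2) = (6, 4, 6).
With w = (-1, -12, -1) − (-5, -1, -8) = (4, -11, 7), w · n = 22.
Since n ≠ 0 the lines are not parallel, and w · n = 22 ≠ 0 so they do not intersect; hence they are skew.
Distance = |w · n| / |n| = |22| / √88 ≈ 2.3452.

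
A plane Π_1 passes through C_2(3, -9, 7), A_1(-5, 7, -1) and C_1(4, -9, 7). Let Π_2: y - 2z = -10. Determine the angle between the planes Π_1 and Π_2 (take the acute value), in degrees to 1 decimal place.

53.1

C_2A_1 = (-8, 16, -8), C_2C_1 = (1, 0, 0); a normal to Π_1 is C_2A_1 × C_2C_1 = (0, -8, -16).
Using C_2: Π_1 has equation -8y - 16z = -40.
cos θ = |n₁·n₂| / (|n₁||n₂|) = |24| / (√320 · √5).
θ = arccos(0.60000) ≈ 53.1°.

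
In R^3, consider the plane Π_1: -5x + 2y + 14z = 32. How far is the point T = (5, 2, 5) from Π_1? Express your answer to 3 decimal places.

n·T − d = (-5)·(5) + (2)·(2) + (14)·(5) − 32 = 17; |n| = √225.
Distance = |17| / √225 = 17/√225 ≈ 1.133.

1.133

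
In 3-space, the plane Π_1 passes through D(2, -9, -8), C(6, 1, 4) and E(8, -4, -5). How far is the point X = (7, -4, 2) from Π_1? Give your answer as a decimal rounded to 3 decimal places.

DC = (4, 10, 12), DE = (6, 5, 3); a normal to Π_1 is DC × DE = (-30, 60, -40).
Using D: Π_1 has equation -30x + 60y - 40z = -280.
n·X − d = (-30)·(7) + (60)·(-4) + (-40)·(2) − (-280) = -250; |n| = √6100.
Distance = |-250| / √6100 = 250/√6100 ≈ 3.201.

3.201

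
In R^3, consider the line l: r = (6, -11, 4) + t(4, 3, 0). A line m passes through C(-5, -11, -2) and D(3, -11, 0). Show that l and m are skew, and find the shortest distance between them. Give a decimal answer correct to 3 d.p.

3.000

A direction vector for m is D − C = (8, 0, 2).
Common perpendicular direction n = (4, 3, 0) × (8, 0, 2) = (6, -8, -24).
With w = (-5, -11, -2) − (6, -11, 4) = (-11, 0, -6), w · n = 78.
Since n ≠ 0 the lines are not parallel, and w · n = 78 ≠ 0 so they do not intersect; hence they are skew.
Distance = |w · n| / |n| = |78| / √676 ≈ 3.000.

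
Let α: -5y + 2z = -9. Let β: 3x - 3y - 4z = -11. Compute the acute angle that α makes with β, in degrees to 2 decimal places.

77.12

cos θ = |n₁·n₂| / (|n₁||n₂|) = |7| / (√29 · √34).
θ = arccos(0.22293) ≈ 77.12°.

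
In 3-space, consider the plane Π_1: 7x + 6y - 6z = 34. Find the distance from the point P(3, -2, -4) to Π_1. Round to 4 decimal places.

0.0909

n·P − d = (7)·(3) + (6)·(-2) + (-6)·(-4) − 34 = -1; |n| = √121.
Distance = |-1| / √121 = 1/√121 ≈ 0.0909.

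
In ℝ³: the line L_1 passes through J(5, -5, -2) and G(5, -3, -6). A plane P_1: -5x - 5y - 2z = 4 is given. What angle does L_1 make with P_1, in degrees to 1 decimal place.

A direction vector for L_1 is G − J = (0, 2, -4).
sin θ = |n·v| / (|n||v|) = |-2| / (√54 · √20) = 0.06086.
θ ≈ 3.5°.

3.5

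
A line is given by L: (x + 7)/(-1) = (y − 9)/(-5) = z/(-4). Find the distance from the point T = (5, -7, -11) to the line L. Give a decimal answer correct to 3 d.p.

L has direction (-1, -5, -4) through (-7, 9, 0).
Taking (-7, 9, 0) on L with direction v = (-1, -5, -4): w = T − (-7, 9, 0) = (12, -16, -11), and w × v = (9, 59, -76).
Distance = |w × v| / |v| = √9338 / √42 ≈ 14.911.

14.911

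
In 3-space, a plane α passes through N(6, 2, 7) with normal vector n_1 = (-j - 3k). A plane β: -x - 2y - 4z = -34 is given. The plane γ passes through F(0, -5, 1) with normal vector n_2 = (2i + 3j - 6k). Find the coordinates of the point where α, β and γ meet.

α: n_1·r = n_1·N gives -y - 3z = -23.
γ: n_2·r = n_2·F gives 2x + 3y - 6z = -21.
Solving the 3×3 linear system -y - 3z = -23, -x - 2y - 4z = -34, 2x + 3y - 6z = -21 (e.g. by elimination or Cramer's rule, determinant = 11) gives (0, 5, 6).

(0, 5, 6)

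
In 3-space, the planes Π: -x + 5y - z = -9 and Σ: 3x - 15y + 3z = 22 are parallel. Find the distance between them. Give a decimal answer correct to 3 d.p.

Rescale Σ by 1/(-3): -x + 5y - z = -22/3. Then distance = |-9 − (-22/3)| / √27 ≈ 0.321.

0.321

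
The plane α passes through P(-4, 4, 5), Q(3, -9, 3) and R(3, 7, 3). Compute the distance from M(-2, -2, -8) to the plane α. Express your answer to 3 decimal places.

11.950

PQ = (7, -13, -2), PR = (7, 3, -2); a normal to α is PQ × PR = (32, 0, 112).
Using P: α has equation 32x + 112z = 432.
n·M − d = (32)·(-2) + (0)·(-2) + (112)·(-8) − 432 = -1392; |n| = √13568.
Distance = |-1392| / √13568 = 1392/√13568 ≈ 11.950.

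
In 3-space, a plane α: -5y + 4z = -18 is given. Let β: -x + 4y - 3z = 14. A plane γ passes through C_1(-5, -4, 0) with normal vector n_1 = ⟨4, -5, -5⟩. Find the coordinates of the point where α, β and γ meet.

(0, 2, -2)

γ: n_1·r = n_1·C_1 gives 4x - 5y - 5z = 0.
Solving the 3×3 linear system -5y + 4z = -18, -x + 4y - 3z = 14, 4x - 5y - 5z = 0 (e.g. by elimination or Cramer's rule, determinant = 41) gives (0, 2, -2).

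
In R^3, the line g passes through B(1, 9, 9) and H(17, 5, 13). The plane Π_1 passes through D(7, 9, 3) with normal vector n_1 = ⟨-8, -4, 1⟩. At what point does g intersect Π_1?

A direction vector for g is H − B = (16, -4, 4).
Π_1: n_1·r = n_1·D gives -8x - 4y + z = -89.
Substitute r = (1, 9, 9) + t(16, -4, 4) into the plane: -35 + (-108)t = -89, so t = 1/2.
Intersection: (1, 9, 9) + (1/2)·(16, -4, 4) = (9, 7, 11).

(9, 7, 11)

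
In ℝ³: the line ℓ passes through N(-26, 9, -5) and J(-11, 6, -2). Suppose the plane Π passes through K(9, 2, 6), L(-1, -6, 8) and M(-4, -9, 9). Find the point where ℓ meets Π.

A direction vector for ℓ is J − N = (15, -3, 3).
KL = (-10, -8, 2), KM = (-13, -11, 3); a normal to Π is KL × KM = (-2, 4, 6).
Using K: Π has equation -2x + 4y + 6z = 26.
Substitute r = (-26, 9, -5) + t(15, -3, 3) into the plane: 58 + (-24)t = 26, so t = 4/3.
Intersection: (-26, 9, -5) + (4/3)·(15, -3, 3) = (-6, 5, -1).

(-6, 5, -1)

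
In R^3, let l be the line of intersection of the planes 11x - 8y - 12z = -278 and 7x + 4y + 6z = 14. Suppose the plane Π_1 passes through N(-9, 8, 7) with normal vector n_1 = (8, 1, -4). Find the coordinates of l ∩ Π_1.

Direction of l: (11, -8, -12) × (7, 4, 6) = (0, -150, 100).
A point on l: solving the two plane equations with y = 24 gives (-10, 24, -2).
Π_1: n_1·r = n_1·N gives 8x + y - 4z = -92.
Substitute r = (-10, 24, -2) + t(0, -150, 100) into the plane: -48 + (-550)t = -92, so t = 2/25.
Intersection: (-10, 24, -2) + (2/25)·(0, -150, 100) = (-10, 12, 6).

(-10, 12, 6)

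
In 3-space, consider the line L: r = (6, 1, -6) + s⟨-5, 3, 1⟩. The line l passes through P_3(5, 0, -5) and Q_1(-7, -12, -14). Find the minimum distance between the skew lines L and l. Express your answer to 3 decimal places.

1.491

A direction vector for l is Q_1 − P_3 = (-12, -12, -9).
Common perpendicular direction n = (-5, 3, 1) × (-12, -12, -9) = (-15, -57, 96).
With w = (5, 0, -5) − (6, 1, -6) = (-1, -1, 1), w · n = 168.
Distance = |w · n| / |n| = |168| / √12690 ≈ 1.491.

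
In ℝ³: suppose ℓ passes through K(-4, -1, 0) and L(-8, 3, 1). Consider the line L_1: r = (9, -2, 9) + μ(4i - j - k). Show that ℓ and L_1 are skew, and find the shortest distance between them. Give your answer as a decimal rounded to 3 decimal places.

11.884

A direction vector for ℓ is L − K = (-4, 4, 1).
Common perpendicular direction n = (-4, 4, 1) × (4, -1, -1) = (-3, 0, -12).
With w = (9, -2, 9) − (-4, -1, 0) = (13, -1, 9), w · n = -147.
Since n ≠ 0 the lines are not parallel, and w · n = -147 ≠ 0 so they do not intersect; hence they are skew.
Distance = |w · n| / |n| = |-147| / √153 ≈ 11.884.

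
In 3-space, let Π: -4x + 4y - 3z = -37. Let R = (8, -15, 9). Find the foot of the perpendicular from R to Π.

Foot = R − λn with λ = (n·R − d)/|n|² = (-119 − (-37))/41 = -2.
Foot = (8, -15, 9) − (-2)·(-4, 4, -3) = (0, -7, 3).

(0, -7, 3)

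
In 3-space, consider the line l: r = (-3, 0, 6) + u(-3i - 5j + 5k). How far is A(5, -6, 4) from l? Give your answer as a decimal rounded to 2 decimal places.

10.18

Taking (-3, 0, 6) on l with direction v = (-3, -5, 5): w = A − (-3, 0, 6) = (8, -6, -2), and w × v = (-40, -34, -58).
Distance = |w × v| / |v| = √6120 / √59 ≈ 10.18.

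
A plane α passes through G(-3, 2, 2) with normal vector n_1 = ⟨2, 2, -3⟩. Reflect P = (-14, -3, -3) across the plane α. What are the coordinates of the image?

(-10, 1, -9)

α: n_1·r = n_1·G gives 2x + 2y - 3z = -8.
λ = (n·P − d)/|n|² = (-25 − (-8))/17 = -1.
Reflection = P − 2λn = (-14, -3, -3) − (-2)·(2, 2, -3) = (-10, 1, -9).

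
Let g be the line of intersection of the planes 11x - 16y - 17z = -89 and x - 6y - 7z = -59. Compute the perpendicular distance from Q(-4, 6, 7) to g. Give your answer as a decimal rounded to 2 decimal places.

11.21

Direction of g: (11, -16, -17) × (1, -6, -7) = (10, 60, -50).
A point on g: solving the two plane equations with x = 8 gives (8, 10, 1).
Taking (8, 10, 1) on g with direction v = (10, 60, -50): w = Q − (8, 10, 1) = (-12, -4, 6), and w × v = (-160, -540, -680).
Distance = |w × v| / |v| = √779600 / √6200 ≈ 11.21.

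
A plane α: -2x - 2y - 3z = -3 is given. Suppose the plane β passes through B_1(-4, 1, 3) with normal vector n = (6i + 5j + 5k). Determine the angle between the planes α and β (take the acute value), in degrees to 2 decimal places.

14.61

β: n·r = n·B_1 gives 6x + 5y + 5z = -4.
cos θ = |n₁·n₂| / (|n₁||n₂|) = |-37| / (√17 · √86).
θ = arccos(0.96767) ≈ 14.61°.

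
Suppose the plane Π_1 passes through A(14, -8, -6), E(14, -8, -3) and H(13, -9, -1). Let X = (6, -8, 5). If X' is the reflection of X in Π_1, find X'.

AE = (0, 0, 3), AH = (-1, -1, 5); a normal to Π_1 is AE × AH = (3, -3, 0).
Using A: Π_1 has equation 3x - 3y = 66.
λ = (n·X − d)/|n|² = (42 − 66)/18 = -4/3.
Reflection = X − 2λn = (6, -8, 5) − (-8/3)·(3, -3, 0) = (14, -16, 5).

(14, -16, 5)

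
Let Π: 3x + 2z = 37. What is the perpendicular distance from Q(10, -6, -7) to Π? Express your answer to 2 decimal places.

n·Q − d = (3)·(10) + (0)·(-6) + (2)·(-7) − 37 = -21; |n| = √13.
Distance = |-21| / √13 = 21/√13 ≈ 5.82.

5.82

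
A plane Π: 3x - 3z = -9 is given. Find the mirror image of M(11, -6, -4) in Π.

λ = (n·M − d)/|n|² = (45 − (-9))/18 = 3.
Reflection = M − 2λn = (11, -6, -4) − 6·(3, 0, -3) = (-7, -6, 14).

(-7, -6, 14)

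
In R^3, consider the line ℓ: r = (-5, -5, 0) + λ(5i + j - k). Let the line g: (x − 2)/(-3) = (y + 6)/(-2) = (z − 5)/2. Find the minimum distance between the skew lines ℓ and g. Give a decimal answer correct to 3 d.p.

g has direction (-3, -2, 2) through (2, -6, 5).
Common perpendicular direction n = (5, 1, -1) × (-3, -2, 2) = (0, -7, -7).
With w = (2, -6, 5) − (-5, -5, 0) = (7, -1, 5), w · n = -28.
Distance = |w · n| / |n| = |-28| / √98 ≈ 2.828.

2.828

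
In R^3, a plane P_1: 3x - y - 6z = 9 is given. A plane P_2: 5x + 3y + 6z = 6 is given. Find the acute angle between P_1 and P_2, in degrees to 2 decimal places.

64.98

cos θ = |n₁·n₂| / (|n₁||n₂|) = |-24| / (√46 · √70).
θ = arccos(0.42294) ≈ 64.98°.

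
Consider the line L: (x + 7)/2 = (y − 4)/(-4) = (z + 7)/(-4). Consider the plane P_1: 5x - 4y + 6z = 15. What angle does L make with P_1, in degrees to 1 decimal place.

L has direction (2, -4, -4) through (-7, 4, -7).
sin θ = |n·v| / (|n||v|) = |2| / (√77 · √36) = 0.03799.
θ ≈ 2.2°.

2.2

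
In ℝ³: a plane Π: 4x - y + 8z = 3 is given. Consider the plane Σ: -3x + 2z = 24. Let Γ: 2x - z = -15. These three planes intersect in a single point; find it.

(-6, -3, 3)

Solving the 3×3 linear system 4x - y + 8z = 3, -3x + 2z = 24, 2x - z = -15 (e.g. by elimination or Cramer's rule, determinant = -1) gives (-6, -3, 3).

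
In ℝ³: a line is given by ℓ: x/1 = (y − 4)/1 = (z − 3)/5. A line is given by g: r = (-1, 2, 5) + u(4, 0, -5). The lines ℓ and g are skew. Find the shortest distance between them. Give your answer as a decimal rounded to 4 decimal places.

2.0537

ℓ has direction (1, 1, 5) through (0, 4, 3).
Common perpendicular direction n = (1, 1, 5) × (4, 0, -5) = (-5, 25, -4).
With w = (-1, 2, 5) − (0, 4, 3) = (-1, -2, 2), w · n = -53.
Distance = |w · n| / |n| = |-53| / √666 ≈ 2.0537.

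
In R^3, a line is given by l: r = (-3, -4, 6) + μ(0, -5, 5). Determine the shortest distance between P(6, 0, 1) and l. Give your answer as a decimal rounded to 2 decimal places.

Taking (-3, -4, 6) on l with direction v = (0, -5, 5): w = P − (-3, -4, 6) = (9, 4, -5), and w × v = (-5, -45, -45).
Distance = |w × v| / |v| = √4075 / √50 ≈ 9.03.

9.03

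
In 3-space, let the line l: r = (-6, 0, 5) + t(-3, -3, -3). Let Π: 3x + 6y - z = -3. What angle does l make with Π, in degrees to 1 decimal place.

42.9

sin θ = |n·v| / (|n||v|) = |-24| / (√46 · √27) = 0.68101.
θ ≈ 42.9°.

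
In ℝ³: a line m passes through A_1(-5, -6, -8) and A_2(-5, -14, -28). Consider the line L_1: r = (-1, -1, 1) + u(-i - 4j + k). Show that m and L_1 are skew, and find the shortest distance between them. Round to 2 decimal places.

A direction vector for m is A_2 − A_1 = (0, -8, -20).
Common perpendicular direction n = (0, -8, -20) × (-1, -4, 1) = (-88, 20, -8).
With w = (-1, -1, 1) − (-5, -6, -8) = (4, 5, 9), w · n = -324.
Since n ≠ 0 the lines are not parallel, and w · n = -324 ≠ 0 so they do not intersect; hence they are skew.
Distance = |w · n| / |n| = |-324| / √8208 ≈ 3.58.

3.58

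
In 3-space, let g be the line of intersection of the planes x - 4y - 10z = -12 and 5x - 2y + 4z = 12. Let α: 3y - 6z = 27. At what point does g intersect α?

Direction of g: (1, -4, -10) × (5, -2, 4) = (-36, -54, 18).
A point on g: solving the two plane equations with x = -2 gives (-2, -5, 3).
Substitute r = (-2, -5, 3) + t(-36, -54, 18) into the plane: -33 + (-270)t = 27, so t = -2/9.
Intersection: (-2, -5, 3) + (-2/9)·(-36, -54, 18) = (6, 7, -1).

(6, 7, -1)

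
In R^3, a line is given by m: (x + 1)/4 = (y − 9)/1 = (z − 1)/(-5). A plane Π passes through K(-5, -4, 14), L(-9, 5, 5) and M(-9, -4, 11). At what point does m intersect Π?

m has direction (4, 1, -5) through (-1, 9, 1).
KL = (-4, 9, -9), KM = (-4, 0, -3); a normal to Π is KL × KM = (-27, 24, 36).
Using K: Π has equation -27x + 24y + 36z = 543.
Substitute r = (-1, 9, 1) + t(4, 1, -5) into the plane: 279 + (-264)t = 543, so t = -1.
Intersection: (-1, 9, 1) + (-1)·(4, 1, -5) = (-5, 8, 6).

(-5, 8, 6)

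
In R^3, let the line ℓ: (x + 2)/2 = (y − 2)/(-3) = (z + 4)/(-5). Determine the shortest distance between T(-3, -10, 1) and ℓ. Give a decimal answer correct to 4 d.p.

12.9564

ℓ has direction (2, -3, -5) through (-2, 2, -4).
Taking (-2, 2, -4) on ℓ with direction v = (2, -3, -5): w = T − (-2, 2, -4) = (-1, -12, 5), and w × v = (75, 5, 27).
Distance = |w × v| / |v| = √6379 / √38 ≈ 12.9564.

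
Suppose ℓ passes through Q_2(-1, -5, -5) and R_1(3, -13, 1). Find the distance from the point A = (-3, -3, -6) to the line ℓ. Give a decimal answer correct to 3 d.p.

A direction vector for ℓ is R_1 − Q_2 = (4, -8, 6).
Taking (-1, -5, -5) on ℓ with direction v = (4, -8, 6): w = A − (-1, -5, -5) = (-2, 2, -1), and w × v = (4, 8, 8).
Distance = |w × v| / |v| = √144 / √116 ≈ 1.114.

1.114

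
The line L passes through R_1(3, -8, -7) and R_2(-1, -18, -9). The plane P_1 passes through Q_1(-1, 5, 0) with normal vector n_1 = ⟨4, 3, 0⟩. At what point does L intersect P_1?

(5, -3, -6)

A direction vector for L is R_2 − R_1 = (-4, -10, -2).
P_1: n_1·r = n_1·Q_1 gives 4x + 3y = 11.
Substitute r = (3, -8, -7) + t(-4, -10, -2) into the plane: -12 + (-46)t = 11, so t = -1/2.
Intersection: (3, -8, -7) + (-1/2)·(-4, -10, -2) = (5, -3, -6).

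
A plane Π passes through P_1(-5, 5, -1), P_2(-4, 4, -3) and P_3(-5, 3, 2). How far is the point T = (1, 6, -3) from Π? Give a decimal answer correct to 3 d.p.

P_1P_2 = (1, -1, -2), P_1P_3 = (0, -2, 3); a normal to Π is P_1P_2 × P_1P_3 = (-7, -3, -2).
Using P_1: Π has equation -7x - 3y - 2z = 22.
n·T − d = (-7)·(1) + (-3)·(6) + (-2)·(-3) − 22 = -41; |n| = √62.
Distance = |-41| / √62 = 41/√62 ≈ 5.207.

5.207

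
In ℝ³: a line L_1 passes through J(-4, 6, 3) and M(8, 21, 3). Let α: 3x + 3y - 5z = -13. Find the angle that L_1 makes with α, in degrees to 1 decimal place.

A direction vector for L_1 is M − J = (12, 15, 0).
sin θ = |n·v| / (|n||v|) = |81| / (√43 · √369) = 0.64304.
θ ≈ 40.0°.

40.0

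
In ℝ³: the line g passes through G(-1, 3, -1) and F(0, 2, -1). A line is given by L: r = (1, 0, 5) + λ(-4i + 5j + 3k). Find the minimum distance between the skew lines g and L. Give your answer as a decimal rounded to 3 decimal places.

A direction vector for g is F − G = (1, -1, 0).
Common perpendicular direction n = (1, -1, 0) × (-4, 5, 3) = (-3, -3, 1).
With w = (1, 0, 5) − (-1, 3, -1) = (2, -3, 6), w · n = 9.
Distance = |w · n| / |n| = |9| / √19 ≈ 2.065.

2.065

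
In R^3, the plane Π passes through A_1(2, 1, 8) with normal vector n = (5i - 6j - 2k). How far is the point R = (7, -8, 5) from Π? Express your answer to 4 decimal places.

10.5430

Π: n·r = n·A_1 gives 5x - 6y - 2z = -12.
n·R − d = (5)·(7) + (-6)·(-8) + (-2)·(5) − (-12) = 85; |n| = √65.
Distance = |85| / √65 = 85/√65 ≈ 10.5430.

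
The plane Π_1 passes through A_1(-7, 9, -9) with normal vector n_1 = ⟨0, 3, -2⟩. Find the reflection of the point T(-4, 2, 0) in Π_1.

Π_1: n_1·r = n_1·A_1 gives 3y - 2z = 45.
λ = (n·T − d)/|n|² = (6 − 45)/13 = -3.
Reflection = T − 2λn = (-4, 2, 0) − (-6)·(0, 3, -2) = (-4, 20, -12).

(-4, 20, -12)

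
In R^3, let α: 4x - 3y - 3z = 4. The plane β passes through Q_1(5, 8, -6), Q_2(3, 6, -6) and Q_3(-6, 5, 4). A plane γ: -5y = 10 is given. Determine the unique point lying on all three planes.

Q_1Q_2 = (-2, -2, 0), Q_1Q_3 = (-11, -3, 10); a normal to β is Q_1Q_2 × Q_1Q_3 = (-20, 20, -16).
Using Q_1: β has equation -20x + 20y - 16z = 156.
Solving the 3×3 linear system 4x - 3y - 3z = 4, -20x + 20y - 16z = 156, -5y = 10 (e.g. by elimination or Cramer's rule, determinant = -620) gives (-5, -2, -6).

(-5, -2, -6)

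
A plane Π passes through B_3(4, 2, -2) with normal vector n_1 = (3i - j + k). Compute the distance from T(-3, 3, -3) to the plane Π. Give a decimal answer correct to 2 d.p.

Π: n_1·r = n_1·B_3 gives 3x - y + z = 8.
n·T − d = (3)·(-3) + (-1)·(3) + (1)·(-3) − 8 = -23; |n| = √11.
Distance = |-23| / √11 = 23/√11 ≈ 6.93.

6.93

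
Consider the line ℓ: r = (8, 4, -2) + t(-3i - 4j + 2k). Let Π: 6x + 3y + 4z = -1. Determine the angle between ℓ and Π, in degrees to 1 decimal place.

31.5

sin θ = |n·v| / (|n||v|) = |-22| / (√61 · √29) = 0.52307.
θ ≈ 31.5°.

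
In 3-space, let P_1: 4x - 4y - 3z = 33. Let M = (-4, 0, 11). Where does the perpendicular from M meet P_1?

(4, -8, 5)

Foot = M − λn with λ = (n·M − d)/|n|² = (-49 − 33)/41 = -2.
Foot = (-4, 0, 11) − (-2)·(4, -4, -3) = (4, -8, 5).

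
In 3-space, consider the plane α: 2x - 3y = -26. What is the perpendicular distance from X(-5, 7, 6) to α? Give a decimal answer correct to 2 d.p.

1.39

n·X − d = (2)·(-5) + (-3)·(7) + (0)·(6) − (-26) = -5; |n| = √13.
Distance = |-5| / √13 = 5/√13 ≈ 1.39.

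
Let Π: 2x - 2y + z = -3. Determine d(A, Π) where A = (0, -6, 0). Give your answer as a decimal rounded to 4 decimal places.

5.0000

n·A − d = (2)·(0) + (-2)·(-6) + (1)·(0) − (-3) = 15; |n| = √9.
Distance = |15| / √9 = 15/√9 ≈ 5.0000.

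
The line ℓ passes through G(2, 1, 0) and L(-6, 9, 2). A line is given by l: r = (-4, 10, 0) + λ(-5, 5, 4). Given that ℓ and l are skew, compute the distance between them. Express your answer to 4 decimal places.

2.1213

A direction vector for ℓ is L − G = (-8, 8, 2).
Common perpendicular direction n = (-8, 8, 2) × (-5, 5, 4) = (22, 22, 0).
With w = (-4, 10, 0) − (2, 1, 0) = (-6, 9, 0), w · n = 66.
Distance = |w · n| / |n| = |66| / √968 ≈ 2.1213.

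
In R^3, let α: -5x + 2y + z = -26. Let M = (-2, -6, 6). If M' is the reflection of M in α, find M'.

λ = (n·M − d)/|n|² = (4 − (-26))/30 = 1.
Reflection = M − 2λn = (-2, -6, 6) − 2·(-5, 2, 1) = (8, -10, 4).

(8, -10, 4)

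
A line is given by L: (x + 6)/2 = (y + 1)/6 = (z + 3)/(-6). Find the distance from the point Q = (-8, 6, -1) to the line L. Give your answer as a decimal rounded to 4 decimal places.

L has direction (2, 6, -6) through (-6, -1, -3).
Taking (-6, -1, -3) on L with direction v = (2, 6, -6): w = Q − (-6, -1, -3) = (-2, 7, 2), and w × v = (-54, -8, -26).
Distance = |w × v| / |v| = √3656 / √76 ≈ 6.9358.

6.9358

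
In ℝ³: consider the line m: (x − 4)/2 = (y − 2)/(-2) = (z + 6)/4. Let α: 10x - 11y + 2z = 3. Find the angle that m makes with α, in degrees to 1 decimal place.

42.9

m has direction (2, -2, 4) through (4, 2, -6).
sin θ = |n·v| / (|n||v|) = |50| / (√225 · √24) = 0.68041.
θ ≈ 42.9°.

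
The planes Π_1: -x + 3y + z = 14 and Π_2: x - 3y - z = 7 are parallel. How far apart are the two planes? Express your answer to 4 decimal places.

Rescale Π_2 by 1/(-1): -x + 3y + z = -7. Then distance = |14 − (-7)| / √11 ≈ 6.3317.

6.3317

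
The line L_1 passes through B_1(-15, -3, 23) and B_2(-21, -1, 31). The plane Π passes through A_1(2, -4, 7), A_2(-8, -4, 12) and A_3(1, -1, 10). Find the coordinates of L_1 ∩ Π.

(-3, -7, 7)

A direction vector for L_1 is B_2 − B_1 = (-6, 2, 8).
A_1A_2 = (-10, 0, 5), A_1A_3 = (-1, 3, 3); a normal to Π is A_1A_2 × A_1A_3 = (-15, 25, -30).
Using A_1: Π has equation -15x + 25y - 30z = -340.
Substitute r = (-15, -3, 23) + t(-6, 2, 8) into the plane: -540 + (-100)t = -340, so t = -2.
Intersection: (-15, -3, 23) + (-2)·(-6, 2, 8) = (-3, -7, 7).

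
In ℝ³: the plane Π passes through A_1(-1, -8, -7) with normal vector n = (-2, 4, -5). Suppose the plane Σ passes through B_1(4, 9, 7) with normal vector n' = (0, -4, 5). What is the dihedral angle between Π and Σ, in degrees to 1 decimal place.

Π: n·r = n·A_1 gives -2x + 4y - 5z = 5.
Σ: n'·r = n'·B_1 gives -4y + 5z = -1.
cos θ = |n₁·n₂| / (|n₁||n₂|) = |-41| / (√45 · √41).
θ = arccos(0.95452) ≈ 17.3°.

17.3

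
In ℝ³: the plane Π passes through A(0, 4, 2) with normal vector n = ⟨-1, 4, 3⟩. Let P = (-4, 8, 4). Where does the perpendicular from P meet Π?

(-3, 4, 1)

Π: n·r = n·A gives -x + 4y + 3z = 22.
Foot = P − λn with λ = (n·P − d)/|n|² = (48 − 22)/26 = 1.
Foot = (-4, 8, 4) − 1·(-1, 4, 3) = (-3, 4, 1).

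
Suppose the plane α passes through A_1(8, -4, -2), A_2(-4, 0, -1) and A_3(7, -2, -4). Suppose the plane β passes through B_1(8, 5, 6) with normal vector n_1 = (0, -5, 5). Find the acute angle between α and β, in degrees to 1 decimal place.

A_1A_2 = (-12, 4, 1), A_1A_3 = (-1, 2, -2); a normal to α is A_1A_2 × A_1A_3 = (-10, -25, -20).
Using A_1: α has equation -10x - 25y - 20z = 60.
β: n_1·r = n_1·B_1 gives -5y + 5z = 5.
cos θ = |n₁·n₂| / (|n₁||n₂|) = |25| / (√1125 · √50).
θ = arccos(0.10541) ≈ 83.9°.

83.9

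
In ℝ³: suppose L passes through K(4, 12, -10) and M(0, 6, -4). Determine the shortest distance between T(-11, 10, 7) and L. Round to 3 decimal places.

A direction vector for L is M − K = (-4, -6, 6).
Taking (4, 12, -10) on L with direction v = (-4, -6, 6): w = T − (4, 12, -10) = (-15, -2, 17), and w × v = (90, 22, 82).
Distance = |w × v| / |v| = √15308 / √88 ≈ 13.189.

13.189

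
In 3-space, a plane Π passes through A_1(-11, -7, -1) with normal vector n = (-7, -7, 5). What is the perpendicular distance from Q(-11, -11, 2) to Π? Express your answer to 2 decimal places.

3.88

Π: n·r = n·A_1 gives -7x - 7y + 5z = 121.
n·Q − d = (-7)·(-11) + (-7)·(-11) + (5)·(2) − 121 = 43; |n| = √123.
Distance = |43| / √123 = 43/√123 ≈ 3.88.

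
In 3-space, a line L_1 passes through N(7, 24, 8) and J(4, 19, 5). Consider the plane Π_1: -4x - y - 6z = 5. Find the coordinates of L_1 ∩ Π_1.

A direction vector for L_1 is J − N = (-3, -5, -3).
Substitute r = (7, 24, 8) + t(-3, -5, -3) into the plane: -100 + 35t = 5, so t = 3.
Intersection: (7, 24, 8) + 3·(-3, -5, -3) = (-2, 9, -1).

(-2, 9, -1)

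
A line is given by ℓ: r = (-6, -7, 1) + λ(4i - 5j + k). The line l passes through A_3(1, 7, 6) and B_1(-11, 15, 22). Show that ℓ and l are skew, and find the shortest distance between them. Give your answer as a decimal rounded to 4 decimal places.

15.2175

A direction vector for l is B_1 − A_3 = (-12, 8, 16).
Common perpendicular direction n = (4, -5, 1) × (-12, 8, 16) = (-88, -76, -28).
With w = (1, 7, 6) − (-6, -7, 1) = (7, 14, 5), w · n = -1820.
Since n ≠ 0 the lines are not parallel, and w · n = -1820 ≠ 0 so they do not intersect; hence they are skew.
Distance = |w · n| / |n| = |-1820| / √14304 ≈ 15.2175.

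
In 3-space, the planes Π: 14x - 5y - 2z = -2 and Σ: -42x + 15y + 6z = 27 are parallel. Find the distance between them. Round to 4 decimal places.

0.4667

Rescale Σ by 1/(-3): 14x - 5y - 2z = -9. Then distance = |-2 − (-9)| / √225 ≈ 0.4667.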